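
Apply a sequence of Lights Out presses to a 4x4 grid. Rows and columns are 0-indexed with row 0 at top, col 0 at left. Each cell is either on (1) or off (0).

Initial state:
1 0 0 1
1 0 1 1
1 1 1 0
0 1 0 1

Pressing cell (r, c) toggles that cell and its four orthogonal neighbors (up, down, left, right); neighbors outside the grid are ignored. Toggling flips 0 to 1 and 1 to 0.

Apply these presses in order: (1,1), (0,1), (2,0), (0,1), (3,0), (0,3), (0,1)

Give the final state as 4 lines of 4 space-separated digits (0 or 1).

Answer: 0 0 0 0
1 0 0 0
1 1 1 0
0 0 0 1

Derivation:
After press 1 at (1,1):
1 1 0 1
0 1 0 1
1 0 1 0
0 1 0 1

After press 2 at (0,1):
0 0 1 1
0 0 0 1
1 0 1 0
0 1 0 1

After press 3 at (2,0):
0 0 1 1
1 0 0 1
0 1 1 0
1 1 0 1

After press 4 at (0,1):
1 1 0 1
1 1 0 1
0 1 1 0
1 1 0 1

After press 5 at (3,0):
1 1 0 1
1 1 0 1
1 1 1 0
0 0 0 1

After press 6 at (0,3):
1 1 1 0
1 1 0 0
1 1 1 0
0 0 0 1

After press 7 at (0,1):
0 0 0 0
1 0 0 0
1 1 1 0
0 0 0 1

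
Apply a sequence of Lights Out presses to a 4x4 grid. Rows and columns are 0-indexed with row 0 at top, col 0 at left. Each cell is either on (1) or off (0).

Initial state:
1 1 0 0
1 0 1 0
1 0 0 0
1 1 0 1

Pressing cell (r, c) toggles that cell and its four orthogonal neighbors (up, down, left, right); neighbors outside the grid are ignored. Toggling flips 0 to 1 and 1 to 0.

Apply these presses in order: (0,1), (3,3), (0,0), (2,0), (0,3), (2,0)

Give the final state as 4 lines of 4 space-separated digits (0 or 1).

Answer: 1 1 0 1
0 1 1 1
1 0 0 1
1 1 1 0

Derivation:
After press 1 at (0,1):
0 0 1 0
1 1 1 0
1 0 0 0
1 1 0 1

After press 2 at (3,3):
0 0 1 0
1 1 1 0
1 0 0 1
1 1 1 0

After press 3 at (0,0):
1 1 1 0
0 1 1 0
1 0 0 1
1 1 1 0

After press 4 at (2,0):
1 1 1 0
1 1 1 0
0 1 0 1
0 1 1 0

After press 5 at (0,3):
1 1 0 1
1 1 1 1
0 1 0 1
0 1 1 0

After press 6 at (2,0):
1 1 0 1
0 1 1 1
1 0 0 1
1 1 1 0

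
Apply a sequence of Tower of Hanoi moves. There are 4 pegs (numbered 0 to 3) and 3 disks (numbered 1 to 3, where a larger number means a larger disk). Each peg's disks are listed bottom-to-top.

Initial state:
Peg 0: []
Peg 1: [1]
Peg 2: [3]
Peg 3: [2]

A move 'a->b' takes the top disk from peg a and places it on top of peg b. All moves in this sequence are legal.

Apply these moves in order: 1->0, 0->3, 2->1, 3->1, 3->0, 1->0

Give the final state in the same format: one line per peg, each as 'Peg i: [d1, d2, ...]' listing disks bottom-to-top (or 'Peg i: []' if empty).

Answer: Peg 0: [2, 1]
Peg 1: [3]
Peg 2: []
Peg 3: []

Derivation:
After move 1 (1->0):
Peg 0: [1]
Peg 1: []
Peg 2: [3]
Peg 3: [2]

After move 2 (0->3):
Peg 0: []
Peg 1: []
Peg 2: [3]
Peg 3: [2, 1]

After move 3 (2->1):
Peg 0: []
Peg 1: [3]
Peg 2: []
Peg 3: [2, 1]

After move 4 (3->1):
Peg 0: []
Peg 1: [3, 1]
Peg 2: []
Peg 3: [2]

After move 5 (3->0):
Peg 0: [2]
Peg 1: [3, 1]
Peg 2: []
Peg 3: []

After move 6 (1->0):
Peg 0: [2, 1]
Peg 1: [3]
Peg 2: []
Peg 3: []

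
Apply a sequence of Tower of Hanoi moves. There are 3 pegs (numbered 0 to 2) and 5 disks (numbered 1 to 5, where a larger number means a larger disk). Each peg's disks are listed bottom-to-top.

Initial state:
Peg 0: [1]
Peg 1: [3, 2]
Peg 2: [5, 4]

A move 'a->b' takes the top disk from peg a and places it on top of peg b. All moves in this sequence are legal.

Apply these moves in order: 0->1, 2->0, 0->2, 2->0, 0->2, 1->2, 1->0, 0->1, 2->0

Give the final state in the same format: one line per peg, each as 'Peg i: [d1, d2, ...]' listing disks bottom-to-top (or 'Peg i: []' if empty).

After move 1 (0->1):
Peg 0: []
Peg 1: [3, 2, 1]
Peg 2: [5, 4]

After move 2 (2->0):
Peg 0: [4]
Peg 1: [3, 2, 1]
Peg 2: [5]

After move 3 (0->2):
Peg 0: []
Peg 1: [3, 2, 1]
Peg 2: [5, 4]

After move 4 (2->0):
Peg 0: [4]
Peg 1: [3, 2, 1]
Peg 2: [5]

After move 5 (0->2):
Peg 0: []
Peg 1: [3, 2, 1]
Peg 2: [5, 4]

After move 6 (1->2):
Peg 0: []
Peg 1: [3, 2]
Peg 2: [5, 4, 1]

After move 7 (1->0):
Peg 0: [2]
Peg 1: [3]
Peg 2: [5, 4, 1]

After move 8 (0->1):
Peg 0: []
Peg 1: [3, 2]
Peg 2: [5, 4, 1]

After move 9 (2->0):
Peg 0: [1]
Peg 1: [3, 2]
Peg 2: [5, 4]

Answer: Peg 0: [1]
Peg 1: [3, 2]
Peg 2: [5, 4]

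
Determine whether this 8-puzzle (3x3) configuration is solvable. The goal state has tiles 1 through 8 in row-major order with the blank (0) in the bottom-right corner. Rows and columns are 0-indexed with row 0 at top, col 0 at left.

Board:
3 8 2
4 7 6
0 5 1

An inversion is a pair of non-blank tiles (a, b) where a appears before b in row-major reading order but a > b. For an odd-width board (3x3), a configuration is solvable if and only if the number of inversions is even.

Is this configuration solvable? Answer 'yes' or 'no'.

Answer: yes

Derivation:
Inversions (pairs i<j in row-major order where tile[i] > tile[j] > 0): 16
16 is even, so the puzzle is solvable.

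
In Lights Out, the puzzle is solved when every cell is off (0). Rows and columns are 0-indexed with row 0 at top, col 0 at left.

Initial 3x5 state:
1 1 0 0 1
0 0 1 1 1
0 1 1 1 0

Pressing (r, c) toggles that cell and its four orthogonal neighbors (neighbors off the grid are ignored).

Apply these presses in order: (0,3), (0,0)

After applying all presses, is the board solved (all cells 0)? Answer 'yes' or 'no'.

Answer: no

Derivation:
After press 1 at (0,3):
1 1 1 1 0
0 0 1 0 1
0 1 1 1 0

After press 2 at (0,0):
0 0 1 1 0
1 0 1 0 1
0 1 1 1 0

Lights still on: 8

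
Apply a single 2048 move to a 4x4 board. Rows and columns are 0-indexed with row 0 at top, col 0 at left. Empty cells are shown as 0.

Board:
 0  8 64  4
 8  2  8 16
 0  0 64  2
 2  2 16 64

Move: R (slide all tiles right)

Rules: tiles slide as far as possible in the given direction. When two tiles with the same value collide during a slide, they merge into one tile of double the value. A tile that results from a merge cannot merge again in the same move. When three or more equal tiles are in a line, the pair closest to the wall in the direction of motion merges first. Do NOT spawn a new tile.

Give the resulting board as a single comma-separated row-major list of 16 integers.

Answer: 0, 8, 64, 4, 8, 2, 8, 16, 0, 0, 64, 2, 0, 4, 16, 64

Derivation:
Slide right:
row 0: [0, 8, 64, 4] -> [0, 8, 64, 4]
row 1: [8, 2, 8, 16] -> [8, 2, 8, 16]
row 2: [0, 0, 64, 2] -> [0, 0, 64, 2]
row 3: [2, 2, 16, 64] -> [0, 4, 16, 64]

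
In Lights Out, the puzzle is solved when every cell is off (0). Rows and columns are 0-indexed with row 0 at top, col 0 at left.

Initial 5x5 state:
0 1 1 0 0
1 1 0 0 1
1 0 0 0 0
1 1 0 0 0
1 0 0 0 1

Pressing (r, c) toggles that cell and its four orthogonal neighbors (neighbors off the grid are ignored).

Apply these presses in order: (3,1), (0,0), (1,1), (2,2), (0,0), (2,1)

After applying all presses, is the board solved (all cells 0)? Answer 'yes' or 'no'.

Answer: no

Derivation:
After press 1 at (3,1):
0 1 1 0 0
1 1 0 0 1
1 1 0 0 0
0 0 1 0 0
1 1 0 0 1

After press 2 at (0,0):
1 0 1 0 0
0 1 0 0 1
1 1 0 0 0
0 0 1 0 0
1 1 0 0 1

After press 3 at (1,1):
1 1 1 0 0
1 0 1 0 1
1 0 0 0 0
0 0 1 0 0
1 1 0 0 1

After press 4 at (2,2):
1 1 1 0 0
1 0 0 0 1
1 1 1 1 0
0 0 0 0 0
1 1 0 0 1

After press 5 at (0,0):
0 0 1 0 0
0 0 0 0 1
1 1 1 1 0
0 0 0 0 0
1 1 0 0 1

After press 6 at (2,1):
0 0 1 0 0
0 1 0 0 1
0 0 0 1 0
0 1 0 0 0
1 1 0 0 1

Lights still on: 8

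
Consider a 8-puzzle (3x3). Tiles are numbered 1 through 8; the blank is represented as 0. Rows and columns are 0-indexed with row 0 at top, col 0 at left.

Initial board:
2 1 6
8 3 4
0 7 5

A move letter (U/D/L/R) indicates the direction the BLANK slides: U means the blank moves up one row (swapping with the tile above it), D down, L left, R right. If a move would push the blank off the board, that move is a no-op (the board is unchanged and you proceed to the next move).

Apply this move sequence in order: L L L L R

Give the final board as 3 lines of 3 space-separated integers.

After move 1 (L):
2 1 6
8 3 4
0 7 5

After move 2 (L):
2 1 6
8 3 4
0 7 5

After move 3 (L):
2 1 6
8 3 4
0 7 5

After move 4 (L):
2 1 6
8 3 4
0 7 5

After move 5 (R):
2 1 6
8 3 4
7 0 5

Answer: 2 1 6
8 3 4
7 0 5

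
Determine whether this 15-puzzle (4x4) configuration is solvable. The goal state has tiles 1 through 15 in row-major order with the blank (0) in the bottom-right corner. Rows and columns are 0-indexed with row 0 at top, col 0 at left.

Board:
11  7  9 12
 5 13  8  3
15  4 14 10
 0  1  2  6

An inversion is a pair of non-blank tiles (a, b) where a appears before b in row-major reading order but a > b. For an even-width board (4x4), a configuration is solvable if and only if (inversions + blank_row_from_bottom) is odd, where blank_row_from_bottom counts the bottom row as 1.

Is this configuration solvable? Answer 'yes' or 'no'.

Inversions: 64
Blank is in row 3 (0-indexed from top), which is row 1 counting from the bottom (bottom = 1).
64 + 1 = 65, which is odd, so the puzzle is solvable.

Answer: yes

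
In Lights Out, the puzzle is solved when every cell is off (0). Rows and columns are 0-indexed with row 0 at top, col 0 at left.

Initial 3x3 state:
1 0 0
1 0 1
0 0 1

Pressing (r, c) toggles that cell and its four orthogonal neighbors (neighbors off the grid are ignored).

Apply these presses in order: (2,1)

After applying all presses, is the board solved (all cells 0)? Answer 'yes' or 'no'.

Answer: no

Derivation:
After press 1 at (2,1):
1 0 0
1 1 1
1 1 0

Lights still on: 6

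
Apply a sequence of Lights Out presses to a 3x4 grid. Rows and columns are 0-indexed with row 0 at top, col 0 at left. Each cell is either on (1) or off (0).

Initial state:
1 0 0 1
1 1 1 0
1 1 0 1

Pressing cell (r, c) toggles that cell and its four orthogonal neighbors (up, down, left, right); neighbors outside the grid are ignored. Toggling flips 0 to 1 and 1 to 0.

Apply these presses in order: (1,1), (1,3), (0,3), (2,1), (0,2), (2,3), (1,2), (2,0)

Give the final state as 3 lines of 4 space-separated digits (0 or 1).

Answer: 1 0 1 0
1 0 1 0
1 0 1 1

Derivation:
After press 1 at (1,1):
1 1 0 1
0 0 0 0
1 0 0 1

After press 2 at (1,3):
1 1 0 0
0 0 1 1
1 0 0 0

After press 3 at (0,3):
1 1 1 1
0 0 1 0
1 0 0 0

After press 4 at (2,1):
1 1 1 1
0 1 1 0
0 1 1 0

After press 5 at (0,2):
1 0 0 0
0 1 0 0
0 1 1 0

After press 6 at (2,3):
1 0 0 0
0 1 0 1
0 1 0 1

After press 7 at (1,2):
1 0 1 0
0 0 1 0
0 1 1 1

After press 8 at (2,0):
1 0 1 0
1 0 1 0
1 0 1 1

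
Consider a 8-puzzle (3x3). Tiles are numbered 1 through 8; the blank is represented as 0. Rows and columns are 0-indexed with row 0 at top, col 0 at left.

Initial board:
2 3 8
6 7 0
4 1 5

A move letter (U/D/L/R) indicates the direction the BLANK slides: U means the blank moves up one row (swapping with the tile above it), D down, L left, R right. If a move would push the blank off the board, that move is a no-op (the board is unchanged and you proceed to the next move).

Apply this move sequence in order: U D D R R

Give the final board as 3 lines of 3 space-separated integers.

Answer: 2 3 8
6 7 5
4 1 0

Derivation:
After move 1 (U):
2 3 0
6 7 8
4 1 5

After move 2 (D):
2 3 8
6 7 0
4 1 5

After move 3 (D):
2 3 8
6 7 5
4 1 0

After move 4 (R):
2 3 8
6 7 5
4 1 0

After move 5 (R):
2 3 8
6 7 5
4 1 0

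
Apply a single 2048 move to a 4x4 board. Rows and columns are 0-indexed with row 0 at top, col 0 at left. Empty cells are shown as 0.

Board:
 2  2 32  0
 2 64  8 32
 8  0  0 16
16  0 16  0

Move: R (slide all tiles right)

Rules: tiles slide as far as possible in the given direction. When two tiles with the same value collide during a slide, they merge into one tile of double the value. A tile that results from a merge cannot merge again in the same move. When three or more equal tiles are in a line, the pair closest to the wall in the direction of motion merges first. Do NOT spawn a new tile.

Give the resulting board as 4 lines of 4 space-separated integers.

Answer:  0  0  4 32
 2 64  8 32
 0  0  8 16
 0  0  0 32

Derivation:
Slide right:
row 0: [2, 2, 32, 0] -> [0, 0, 4, 32]
row 1: [2, 64, 8, 32] -> [2, 64, 8, 32]
row 2: [8, 0, 0, 16] -> [0, 0, 8, 16]
row 3: [16, 0, 16, 0] -> [0, 0, 0, 32]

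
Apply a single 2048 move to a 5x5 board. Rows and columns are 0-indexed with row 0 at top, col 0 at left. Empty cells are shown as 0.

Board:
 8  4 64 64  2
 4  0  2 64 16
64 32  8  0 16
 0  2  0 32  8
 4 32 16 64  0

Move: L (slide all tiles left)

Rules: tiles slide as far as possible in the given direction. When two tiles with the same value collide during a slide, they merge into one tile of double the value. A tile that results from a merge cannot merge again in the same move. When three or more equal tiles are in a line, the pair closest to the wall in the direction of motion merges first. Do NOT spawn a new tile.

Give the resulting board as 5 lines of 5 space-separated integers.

Slide left:
row 0: [8, 4, 64, 64, 2] -> [8, 4, 128, 2, 0]
row 1: [4, 0, 2, 64, 16] -> [4, 2, 64, 16, 0]
row 2: [64, 32, 8, 0, 16] -> [64, 32, 8, 16, 0]
row 3: [0, 2, 0, 32, 8] -> [2, 32, 8, 0, 0]
row 4: [4, 32, 16, 64, 0] -> [4, 32, 16, 64, 0]

Answer:   8   4 128   2   0
  4   2  64  16   0
 64  32   8  16   0
  2  32   8   0   0
  4  32  16  64   0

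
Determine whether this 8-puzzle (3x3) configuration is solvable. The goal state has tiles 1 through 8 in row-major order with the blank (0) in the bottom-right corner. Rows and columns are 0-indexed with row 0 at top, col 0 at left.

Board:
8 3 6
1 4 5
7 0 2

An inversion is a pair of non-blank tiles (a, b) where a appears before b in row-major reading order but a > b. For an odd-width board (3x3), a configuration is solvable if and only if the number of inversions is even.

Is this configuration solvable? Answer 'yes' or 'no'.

Inversions (pairs i<j in row-major order where tile[i] > tile[j] > 0): 16
16 is even, so the puzzle is solvable.

Answer: yes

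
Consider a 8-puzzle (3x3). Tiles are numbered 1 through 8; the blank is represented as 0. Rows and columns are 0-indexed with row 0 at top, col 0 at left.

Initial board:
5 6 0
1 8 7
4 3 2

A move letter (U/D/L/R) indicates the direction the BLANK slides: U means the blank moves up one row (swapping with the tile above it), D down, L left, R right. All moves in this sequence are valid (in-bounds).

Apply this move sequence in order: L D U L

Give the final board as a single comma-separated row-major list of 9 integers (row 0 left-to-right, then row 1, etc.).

Answer: 0, 5, 6, 1, 8, 7, 4, 3, 2

Derivation:
After move 1 (L):
5 0 6
1 8 7
4 3 2

After move 2 (D):
5 8 6
1 0 7
4 3 2

After move 3 (U):
5 0 6
1 8 7
4 3 2

After move 4 (L):
0 5 6
1 8 7
4 3 2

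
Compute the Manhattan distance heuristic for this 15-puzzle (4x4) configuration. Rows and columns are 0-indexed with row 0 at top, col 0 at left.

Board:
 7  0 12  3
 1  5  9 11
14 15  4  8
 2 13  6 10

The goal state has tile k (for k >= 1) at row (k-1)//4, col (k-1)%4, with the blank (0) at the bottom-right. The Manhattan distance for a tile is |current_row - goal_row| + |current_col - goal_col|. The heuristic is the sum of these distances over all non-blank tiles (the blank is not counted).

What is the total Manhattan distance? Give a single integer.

Answer: 33

Derivation:
Tile 7: (0,0)->(1,2) = 3
Tile 12: (0,2)->(2,3) = 3
Tile 3: (0,3)->(0,2) = 1
Tile 1: (1,0)->(0,0) = 1
Tile 5: (1,1)->(1,0) = 1
Tile 9: (1,2)->(2,0) = 3
Tile 11: (1,3)->(2,2) = 2
Tile 14: (2,0)->(3,1) = 2
Tile 15: (2,1)->(3,2) = 2
Tile 4: (2,2)->(0,3) = 3
Tile 8: (2,3)->(1,3) = 1
Tile 2: (3,0)->(0,1) = 4
Tile 13: (3,1)->(3,0) = 1
Tile 6: (3,2)->(1,1) = 3
Tile 10: (3,3)->(2,1) = 3
Sum: 3 + 3 + 1 + 1 + 1 + 3 + 2 + 2 + 2 + 3 + 1 + 4 + 1 + 3 + 3 = 33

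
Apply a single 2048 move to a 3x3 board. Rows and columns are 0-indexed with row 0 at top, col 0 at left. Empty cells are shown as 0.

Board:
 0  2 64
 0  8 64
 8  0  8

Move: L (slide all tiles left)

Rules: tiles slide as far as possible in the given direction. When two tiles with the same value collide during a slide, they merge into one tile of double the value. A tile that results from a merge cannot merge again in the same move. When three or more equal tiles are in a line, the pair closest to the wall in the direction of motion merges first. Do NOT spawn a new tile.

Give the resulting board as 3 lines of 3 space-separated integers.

Slide left:
row 0: [0, 2, 64] -> [2, 64, 0]
row 1: [0, 8, 64] -> [8, 64, 0]
row 2: [8, 0, 8] -> [16, 0, 0]

Answer:  2 64  0
 8 64  0
16  0  0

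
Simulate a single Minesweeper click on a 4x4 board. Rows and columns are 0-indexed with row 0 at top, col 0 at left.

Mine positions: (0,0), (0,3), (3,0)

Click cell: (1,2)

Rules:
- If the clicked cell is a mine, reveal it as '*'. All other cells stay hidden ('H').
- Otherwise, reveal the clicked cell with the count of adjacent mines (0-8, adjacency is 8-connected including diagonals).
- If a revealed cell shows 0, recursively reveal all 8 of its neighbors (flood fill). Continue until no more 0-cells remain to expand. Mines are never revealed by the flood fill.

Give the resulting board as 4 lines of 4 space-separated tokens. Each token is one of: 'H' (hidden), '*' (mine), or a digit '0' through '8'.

H H H H
H H 1 H
H H H H
H H H H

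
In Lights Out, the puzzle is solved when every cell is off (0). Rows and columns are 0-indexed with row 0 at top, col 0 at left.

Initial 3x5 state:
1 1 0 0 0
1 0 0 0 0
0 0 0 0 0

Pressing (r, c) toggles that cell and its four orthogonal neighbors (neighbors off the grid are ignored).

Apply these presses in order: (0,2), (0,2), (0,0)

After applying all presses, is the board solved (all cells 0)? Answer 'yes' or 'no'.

Answer: yes

Derivation:
After press 1 at (0,2):
1 0 1 1 0
1 0 1 0 0
0 0 0 0 0

After press 2 at (0,2):
1 1 0 0 0
1 0 0 0 0
0 0 0 0 0

After press 3 at (0,0):
0 0 0 0 0
0 0 0 0 0
0 0 0 0 0

Lights still on: 0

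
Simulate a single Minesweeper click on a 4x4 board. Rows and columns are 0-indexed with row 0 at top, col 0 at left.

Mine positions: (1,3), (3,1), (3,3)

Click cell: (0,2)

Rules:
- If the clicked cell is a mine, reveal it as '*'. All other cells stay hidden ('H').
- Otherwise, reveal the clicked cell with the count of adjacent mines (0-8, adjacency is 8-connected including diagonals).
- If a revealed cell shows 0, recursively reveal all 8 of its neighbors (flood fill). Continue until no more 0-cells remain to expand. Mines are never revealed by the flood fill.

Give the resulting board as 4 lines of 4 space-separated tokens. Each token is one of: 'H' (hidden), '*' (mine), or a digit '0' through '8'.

H H 1 H
H H H H
H H H H
H H H H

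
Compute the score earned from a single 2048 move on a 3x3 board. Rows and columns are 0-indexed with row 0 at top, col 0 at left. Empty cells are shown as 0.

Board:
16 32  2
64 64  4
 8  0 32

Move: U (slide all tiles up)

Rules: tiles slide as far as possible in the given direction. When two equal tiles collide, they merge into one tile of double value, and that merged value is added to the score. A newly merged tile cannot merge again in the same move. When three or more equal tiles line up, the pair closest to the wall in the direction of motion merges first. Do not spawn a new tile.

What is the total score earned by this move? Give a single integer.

Answer: 0

Derivation:
Slide up:
col 0: [16, 64, 8] -> [16, 64, 8]  score +0 (running 0)
col 1: [32, 64, 0] -> [32, 64, 0]  score +0 (running 0)
col 2: [2, 4, 32] -> [2, 4, 32]  score +0 (running 0)
Board after move:
16 32  2
64 64  4
 8  0 32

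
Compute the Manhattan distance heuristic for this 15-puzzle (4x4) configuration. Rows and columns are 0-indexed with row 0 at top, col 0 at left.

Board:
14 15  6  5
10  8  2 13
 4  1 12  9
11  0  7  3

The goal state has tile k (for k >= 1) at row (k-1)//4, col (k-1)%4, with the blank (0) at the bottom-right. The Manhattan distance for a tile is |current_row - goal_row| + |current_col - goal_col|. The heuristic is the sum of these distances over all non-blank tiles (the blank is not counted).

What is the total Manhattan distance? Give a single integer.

Answer: 46

Derivation:
Tile 14: (0,0)->(3,1) = 4
Tile 15: (0,1)->(3,2) = 4
Tile 6: (0,2)->(1,1) = 2
Tile 5: (0,3)->(1,0) = 4
Tile 10: (1,0)->(2,1) = 2
Tile 8: (1,1)->(1,3) = 2
Tile 2: (1,2)->(0,1) = 2
Tile 13: (1,3)->(3,0) = 5
Tile 4: (2,0)->(0,3) = 5
Tile 1: (2,1)->(0,0) = 3
Tile 12: (2,2)->(2,3) = 1
Tile 9: (2,3)->(2,0) = 3
Tile 11: (3,0)->(2,2) = 3
Tile 7: (3,2)->(1,2) = 2
Tile 3: (3,3)->(0,2) = 4
Sum: 4 + 4 + 2 + 4 + 2 + 2 + 2 + 5 + 5 + 3 + 1 + 3 + 3 + 2 + 4 = 46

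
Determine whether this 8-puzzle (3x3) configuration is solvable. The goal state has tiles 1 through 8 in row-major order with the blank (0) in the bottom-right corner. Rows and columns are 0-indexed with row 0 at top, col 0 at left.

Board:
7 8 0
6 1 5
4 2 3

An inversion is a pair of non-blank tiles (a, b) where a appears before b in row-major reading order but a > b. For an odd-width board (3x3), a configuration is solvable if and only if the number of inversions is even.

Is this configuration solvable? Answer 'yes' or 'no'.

Answer: yes

Derivation:
Inversions (pairs i<j in row-major order where tile[i] > tile[j] > 0): 22
22 is even, so the puzzle is solvable.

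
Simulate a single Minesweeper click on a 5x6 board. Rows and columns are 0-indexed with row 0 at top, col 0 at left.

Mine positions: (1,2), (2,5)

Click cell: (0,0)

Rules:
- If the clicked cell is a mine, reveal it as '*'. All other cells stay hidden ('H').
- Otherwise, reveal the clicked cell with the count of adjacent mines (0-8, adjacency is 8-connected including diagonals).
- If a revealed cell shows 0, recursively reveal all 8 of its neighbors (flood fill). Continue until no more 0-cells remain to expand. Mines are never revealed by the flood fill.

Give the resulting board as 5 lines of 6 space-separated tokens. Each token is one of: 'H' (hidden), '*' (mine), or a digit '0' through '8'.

0 1 H H H H
0 1 H H H H
0 1 1 1 1 H
0 0 0 0 1 1
0 0 0 0 0 0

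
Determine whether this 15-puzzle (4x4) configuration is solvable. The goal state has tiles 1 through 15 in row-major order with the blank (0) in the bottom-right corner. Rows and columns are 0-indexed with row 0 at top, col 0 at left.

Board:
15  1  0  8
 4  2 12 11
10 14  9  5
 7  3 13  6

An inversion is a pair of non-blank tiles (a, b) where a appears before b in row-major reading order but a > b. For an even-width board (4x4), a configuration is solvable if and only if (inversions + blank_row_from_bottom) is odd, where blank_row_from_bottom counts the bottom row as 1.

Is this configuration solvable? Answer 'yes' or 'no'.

Inversions: 54
Blank is in row 0 (0-indexed from top), which is row 4 counting from the bottom (bottom = 1).
54 + 4 = 58, which is even, so the puzzle is not solvable.

Answer: no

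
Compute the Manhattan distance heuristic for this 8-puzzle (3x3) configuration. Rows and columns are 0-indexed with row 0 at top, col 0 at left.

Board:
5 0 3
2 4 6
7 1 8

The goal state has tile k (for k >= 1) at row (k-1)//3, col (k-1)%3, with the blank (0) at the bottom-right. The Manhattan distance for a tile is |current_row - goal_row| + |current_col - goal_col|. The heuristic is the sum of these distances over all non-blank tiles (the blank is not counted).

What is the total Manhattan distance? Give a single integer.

Answer: 9

Derivation:
Tile 5: (0,0)->(1,1) = 2
Tile 3: (0,2)->(0,2) = 0
Tile 2: (1,0)->(0,1) = 2
Tile 4: (1,1)->(1,0) = 1
Tile 6: (1,2)->(1,2) = 0
Tile 7: (2,0)->(2,0) = 0
Tile 1: (2,1)->(0,0) = 3
Tile 8: (2,2)->(2,1) = 1
Sum: 2 + 0 + 2 + 1 + 0 + 0 + 3 + 1 = 9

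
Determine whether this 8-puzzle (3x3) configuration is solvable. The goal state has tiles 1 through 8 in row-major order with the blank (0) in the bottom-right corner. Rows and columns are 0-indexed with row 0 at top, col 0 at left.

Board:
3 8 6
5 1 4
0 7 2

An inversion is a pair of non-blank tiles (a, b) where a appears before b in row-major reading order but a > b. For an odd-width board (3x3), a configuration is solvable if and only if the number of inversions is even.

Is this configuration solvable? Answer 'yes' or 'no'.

Answer: no

Derivation:
Inversions (pairs i<j in row-major order where tile[i] > tile[j] > 0): 17
17 is odd, so the puzzle is not solvable.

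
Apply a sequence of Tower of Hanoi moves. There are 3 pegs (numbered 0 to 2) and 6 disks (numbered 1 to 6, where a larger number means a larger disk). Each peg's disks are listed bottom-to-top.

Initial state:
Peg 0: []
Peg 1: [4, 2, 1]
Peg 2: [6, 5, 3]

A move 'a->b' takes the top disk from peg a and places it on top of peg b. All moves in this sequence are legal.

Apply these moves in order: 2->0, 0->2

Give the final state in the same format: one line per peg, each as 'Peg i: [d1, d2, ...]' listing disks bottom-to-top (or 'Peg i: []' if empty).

Answer: Peg 0: []
Peg 1: [4, 2, 1]
Peg 2: [6, 5, 3]

Derivation:
After move 1 (2->0):
Peg 0: [3]
Peg 1: [4, 2, 1]
Peg 2: [6, 5]

After move 2 (0->2):
Peg 0: []
Peg 1: [4, 2, 1]
Peg 2: [6, 5, 3]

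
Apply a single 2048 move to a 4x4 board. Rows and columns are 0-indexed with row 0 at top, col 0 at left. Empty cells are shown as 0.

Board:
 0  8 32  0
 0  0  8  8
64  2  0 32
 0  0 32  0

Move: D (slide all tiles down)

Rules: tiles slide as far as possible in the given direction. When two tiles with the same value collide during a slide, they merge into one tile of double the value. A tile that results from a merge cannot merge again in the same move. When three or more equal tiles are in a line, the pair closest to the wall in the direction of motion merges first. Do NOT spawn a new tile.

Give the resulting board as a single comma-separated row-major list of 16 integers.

Slide down:
col 0: [0, 0, 64, 0] -> [0, 0, 0, 64]
col 1: [8, 0, 2, 0] -> [0, 0, 8, 2]
col 2: [32, 8, 0, 32] -> [0, 32, 8, 32]
col 3: [0, 8, 32, 0] -> [0, 0, 8, 32]

Answer: 0, 0, 0, 0, 0, 0, 32, 0, 0, 8, 8, 8, 64, 2, 32, 32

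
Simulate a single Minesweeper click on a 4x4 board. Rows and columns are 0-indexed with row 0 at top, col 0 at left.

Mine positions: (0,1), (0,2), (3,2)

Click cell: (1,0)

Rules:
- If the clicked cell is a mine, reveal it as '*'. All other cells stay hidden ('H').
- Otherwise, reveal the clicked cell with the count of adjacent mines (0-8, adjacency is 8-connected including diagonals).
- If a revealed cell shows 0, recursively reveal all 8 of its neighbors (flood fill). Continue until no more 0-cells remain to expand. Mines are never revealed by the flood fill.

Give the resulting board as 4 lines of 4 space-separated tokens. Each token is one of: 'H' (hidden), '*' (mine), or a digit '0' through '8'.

H H H H
1 H H H
H H H H
H H H H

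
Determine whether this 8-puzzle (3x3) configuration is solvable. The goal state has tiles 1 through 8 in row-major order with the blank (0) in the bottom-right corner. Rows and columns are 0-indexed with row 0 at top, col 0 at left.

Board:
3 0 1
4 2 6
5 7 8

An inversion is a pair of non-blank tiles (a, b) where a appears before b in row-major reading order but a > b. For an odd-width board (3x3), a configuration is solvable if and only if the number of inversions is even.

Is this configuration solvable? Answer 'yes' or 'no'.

Inversions (pairs i<j in row-major order where tile[i] > tile[j] > 0): 4
4 is even, so the puzzle is solvable.

Answer: yes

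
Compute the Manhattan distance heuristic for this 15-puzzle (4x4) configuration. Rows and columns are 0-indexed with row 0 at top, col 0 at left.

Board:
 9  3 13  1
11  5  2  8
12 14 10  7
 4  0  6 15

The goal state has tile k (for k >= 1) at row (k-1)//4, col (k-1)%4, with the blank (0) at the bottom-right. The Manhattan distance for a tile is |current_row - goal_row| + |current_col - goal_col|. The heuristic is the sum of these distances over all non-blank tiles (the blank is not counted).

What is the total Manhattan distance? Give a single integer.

Tile 9: at (0,0), goal (2,0), distance |0-2|+|0-0| = 2
Tile 3: at (0,1), goal (0,2), distance |0-0|+|1-2| = 1
Tile 13: at (0,2), goal (3,0), distance |0-3|+|2-0| = 5
Tile 1: at (0,3), goal (0,0), distance |0-0|+|3-0| = 3
Tile 11: at (1,0), goal (2,2), distance |1-2|+|0-2| = 3
Tile 5: at (1,1), goal (1,0), distance |1-1|+|1-0| = 1
Tile 2: at (1,2), goal (0,1), distance |1-0|+|2-1| = 2
Tile 8: at (1,3), goal (1,3), distance |1-1|+|3-3| = 0
Tile 12: at (2,0), goal (2,3), distance |2-2|+|0-3| = 3
Tile 14: at (2,1), goal (3,1), distance |2-3|+|1-1| = 1
Tile 10: at (2,2), goal (2,1), distance |2-2|+|2-1| = 1
Tile 7: at (2,3), goal (1,2), distance |2-1|+|3-2| = 2
Tile 4: at (3,0), goal (0,3), distance |3-0|+|0-3| = 6
Tile 6: at (3,2), goal (1,1), distance |3-1|+|2-1| = 3
Tile 15: at (3,3), goal (3,2), distance |3-3|+|3-2| = 1
Sum: 2 + 1 + 5 + 3 + 3 + 1 + 2 + 0 + 3 + 1 + 1 + 2 + 6 + 3 + 1 = 34

Answer: 34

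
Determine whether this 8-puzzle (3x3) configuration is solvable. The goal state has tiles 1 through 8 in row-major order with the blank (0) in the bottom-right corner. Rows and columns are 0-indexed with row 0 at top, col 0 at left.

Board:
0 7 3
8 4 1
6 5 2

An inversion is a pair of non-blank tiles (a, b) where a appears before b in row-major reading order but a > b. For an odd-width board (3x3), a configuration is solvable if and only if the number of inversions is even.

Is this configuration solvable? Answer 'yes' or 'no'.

Answer: yes

Derivation:
Inversions (pairs i<j in row-major order where tile[i] > tile[j] > 0): 18
18 is even, so the puzzle is solvable.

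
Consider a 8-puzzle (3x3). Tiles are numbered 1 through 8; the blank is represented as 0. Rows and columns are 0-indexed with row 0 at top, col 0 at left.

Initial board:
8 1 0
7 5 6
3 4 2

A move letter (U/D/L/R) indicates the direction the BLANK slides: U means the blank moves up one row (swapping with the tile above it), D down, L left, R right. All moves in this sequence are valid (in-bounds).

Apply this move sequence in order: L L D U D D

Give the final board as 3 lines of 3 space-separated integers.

After move 1 (L):
8 0 1
7 5 6
3 4 2

After move 2 (L):
0 8 1
7 5 6
3 4 2

After move 3 (D):
7 8 1
0 5 6
3 4 2

After move 4 (U):
0 8 1
7 5 6
3 4 2

After move 5 (D):
7 8 1
0 5 6
3 4 2

After move 6 (D):
7 8 1
3 5 6
0 4 2

Answer: 7 8 1
3 5 6
0 4 2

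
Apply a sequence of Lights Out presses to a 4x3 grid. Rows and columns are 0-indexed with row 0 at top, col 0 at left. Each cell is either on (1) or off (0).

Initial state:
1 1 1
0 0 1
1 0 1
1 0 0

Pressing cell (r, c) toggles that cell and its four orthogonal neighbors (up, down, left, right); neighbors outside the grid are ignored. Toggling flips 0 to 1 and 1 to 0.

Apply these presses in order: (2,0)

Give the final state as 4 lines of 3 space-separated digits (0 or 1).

Answer: 1 1 1
1 0 1
0 1 1
0 0 0

Derivation:
After press 1 at (2,0):
1 1 1
1 0 1
0 1 1
0 0 0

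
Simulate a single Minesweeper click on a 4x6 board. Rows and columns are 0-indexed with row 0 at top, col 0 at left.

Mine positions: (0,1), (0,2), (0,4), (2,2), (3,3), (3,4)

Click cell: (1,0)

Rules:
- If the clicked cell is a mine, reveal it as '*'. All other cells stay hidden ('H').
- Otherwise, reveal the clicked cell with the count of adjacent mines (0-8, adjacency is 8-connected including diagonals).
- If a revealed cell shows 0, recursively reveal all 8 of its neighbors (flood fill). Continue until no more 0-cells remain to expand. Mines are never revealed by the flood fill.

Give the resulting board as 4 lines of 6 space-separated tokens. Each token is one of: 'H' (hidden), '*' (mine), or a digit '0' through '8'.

H H H H H H
1 H H H H H
H H H H H H
H H H H H H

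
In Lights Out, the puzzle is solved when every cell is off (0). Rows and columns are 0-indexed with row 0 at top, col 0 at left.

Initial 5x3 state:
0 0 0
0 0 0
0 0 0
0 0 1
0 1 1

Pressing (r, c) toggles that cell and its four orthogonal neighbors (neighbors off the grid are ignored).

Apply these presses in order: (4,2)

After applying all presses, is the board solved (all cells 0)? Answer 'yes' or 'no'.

After press 1 at (4,2):
0 0 0
0 0 0
0 0 0
0 0 0
0 0 0

Lights still on: 0

Answer: yes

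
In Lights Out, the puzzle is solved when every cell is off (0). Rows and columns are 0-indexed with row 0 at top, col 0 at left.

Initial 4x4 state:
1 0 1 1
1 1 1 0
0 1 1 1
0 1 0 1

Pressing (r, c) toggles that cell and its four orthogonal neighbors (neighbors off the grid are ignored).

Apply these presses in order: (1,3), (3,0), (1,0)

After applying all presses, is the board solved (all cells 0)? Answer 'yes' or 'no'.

Answer: no

Derivation:
After press 1 at (1,3):
1 0 1 0
1 1 0 1
0 1 1 0
0 1 0 1

After press 2 at (3,0):
1 0 1 0
1 1 0 1
1 1 1 0
1 0 0 1

After press 3 at (1,0):
0 0 1 0
0 0 0 1
0 1 1 0
1 0 0 1

Lights still on: 6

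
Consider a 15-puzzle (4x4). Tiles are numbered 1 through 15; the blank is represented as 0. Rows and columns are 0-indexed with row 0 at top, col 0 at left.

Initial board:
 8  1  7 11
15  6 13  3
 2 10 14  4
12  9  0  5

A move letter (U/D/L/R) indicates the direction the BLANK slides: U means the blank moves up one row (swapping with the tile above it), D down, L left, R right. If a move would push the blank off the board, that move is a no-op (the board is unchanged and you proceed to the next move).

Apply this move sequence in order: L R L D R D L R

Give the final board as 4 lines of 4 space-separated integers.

Answer:  8  1  7 11
15  6 13  3
 2 10 14  4
12  9  0  5

Derivation:
After move 1 (L):
 8  1  7 11
15  6 13  3
 2 10 14  4
12  0  9  5

After move 2 (R):
 8  1  7 11
15  6 13  3
 2 10 14  4
12  9  0  5

After move 3 (L):
 8  1  7 11
15  6 13  3
 2 10 14  4
12  0  9  5

After move 4 (D):
 8  1  7 11
15  6 13  3
 2 10 14  4
12  0  9  5

After move 5 (R):
 8  1  7 11
15  6 13  3
 2 10 14  4
12  9  0  5

After move 6 (D):
 8  1  7 11
15  6 13  3
 2 10 14  4
12  9  0  5

After move 7 (L):
 8  1  7 11
15  6 13  3
 2 10 14  4
12  0  9  5

After move 8 (R):
 8  1  7 11
15  6 13  3
 2 10 14  4
12  9  0  5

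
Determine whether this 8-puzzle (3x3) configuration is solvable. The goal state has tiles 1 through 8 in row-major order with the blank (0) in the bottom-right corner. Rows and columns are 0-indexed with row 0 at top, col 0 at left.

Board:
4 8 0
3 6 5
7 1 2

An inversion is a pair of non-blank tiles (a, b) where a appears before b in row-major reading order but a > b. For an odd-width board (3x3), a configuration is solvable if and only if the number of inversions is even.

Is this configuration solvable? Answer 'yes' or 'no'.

Answer: yes

Derivation:
Inversions (pairs i<j in row-major order where tile[i] > tile[j] > 0): 18
18 is even, so the puzzle is solvable.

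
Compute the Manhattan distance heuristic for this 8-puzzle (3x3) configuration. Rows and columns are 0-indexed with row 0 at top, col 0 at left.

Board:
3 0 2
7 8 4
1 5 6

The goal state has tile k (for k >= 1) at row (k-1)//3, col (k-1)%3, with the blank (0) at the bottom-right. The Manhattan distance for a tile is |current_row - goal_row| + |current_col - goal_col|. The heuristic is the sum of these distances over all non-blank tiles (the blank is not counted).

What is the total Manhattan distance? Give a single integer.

Answer: 11

Derivation:
Tile 3: (0,0)->(0,2) = 2
Tile 2: (0,2)->(0,1) = 1
Tile 7: (1,0)->(2,0) = 1
Tile 8: (1,1)->(2,1) = 1
Tile 4: (1,2)->(1,0) = 2
Tile 1: (2,0)->(0,0) = 2
Tile 5: (2,1)->(1,1) = 1
Tile 6: (2,2)->(1,2) = 1
Sum: 2 + 1 + 1 + 1 + 2 + 2 + 1 + 1 = 11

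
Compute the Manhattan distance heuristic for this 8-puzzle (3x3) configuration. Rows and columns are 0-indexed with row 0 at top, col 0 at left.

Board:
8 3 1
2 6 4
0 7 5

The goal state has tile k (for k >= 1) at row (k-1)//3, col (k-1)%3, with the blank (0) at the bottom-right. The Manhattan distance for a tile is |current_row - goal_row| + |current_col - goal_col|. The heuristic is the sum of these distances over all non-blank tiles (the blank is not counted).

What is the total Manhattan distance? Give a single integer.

Answer: 14

Derivation:
Tile 8: (0,0)->(2,1) = 3
Tile 3: (0,1)->(0,2) = 1
Tile 1: (0,2)->(0,0) = 2
Tile 2: (1,0)->(0,1) = 2
Tile 6: (1,1)->(1,2) = 1
Tile 4: (1,2)->(1,0) = 2
Tile 7: (2,1)->(2,0) = 1
Tile 5: (2,2)->(1,1) = 2
Sum: 3 + 1 + 2 + 2 + 1 + 2 + 1 + 2 = 14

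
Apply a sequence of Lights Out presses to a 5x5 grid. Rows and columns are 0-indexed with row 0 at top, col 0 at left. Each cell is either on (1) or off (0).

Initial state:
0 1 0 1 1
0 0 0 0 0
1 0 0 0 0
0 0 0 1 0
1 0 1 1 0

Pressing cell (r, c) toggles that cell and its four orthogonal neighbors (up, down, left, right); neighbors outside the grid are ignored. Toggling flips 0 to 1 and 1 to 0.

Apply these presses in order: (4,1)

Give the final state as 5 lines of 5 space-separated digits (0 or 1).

Answer: 0 1 0 1 1
0 0 0 0 0
1 0 0 0 0
0 1 0 1 0
0 1 0 1 0

Derivation:
After press 1 at (4,1):
0 1 0 1 1
0 0 0 0 0
1 0 0 0 0
0 1 0 1 0
0 1 0 1 0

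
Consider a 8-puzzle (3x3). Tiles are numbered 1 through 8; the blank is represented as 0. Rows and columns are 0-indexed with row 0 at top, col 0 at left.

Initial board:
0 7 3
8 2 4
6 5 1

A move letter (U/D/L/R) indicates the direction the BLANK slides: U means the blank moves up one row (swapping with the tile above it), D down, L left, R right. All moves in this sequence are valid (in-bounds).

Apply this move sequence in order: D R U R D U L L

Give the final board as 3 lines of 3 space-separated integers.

After move 1 (D):
8 7 3
0 2 4
6 5 1

After move 2 (R):
8 7 3
2 0 4
6 5 1

After move 3 (U):
8 0 3
2 7 4
6 5 1

After move 4 (R):
8 3 0
2 7 4
6 5 1

After move 5 (D):
8 3 4
2 7 0
6 5 1

After move 6 (U):
8 3 0
2 7 4
6 5 1

After move 7 (L):
8 0 3
2 7 4
6 5 1

After move 8 (L):
0 8 3
2 7 4
6 5 1

Answer: 0 8 3
2 7 4
6 5 1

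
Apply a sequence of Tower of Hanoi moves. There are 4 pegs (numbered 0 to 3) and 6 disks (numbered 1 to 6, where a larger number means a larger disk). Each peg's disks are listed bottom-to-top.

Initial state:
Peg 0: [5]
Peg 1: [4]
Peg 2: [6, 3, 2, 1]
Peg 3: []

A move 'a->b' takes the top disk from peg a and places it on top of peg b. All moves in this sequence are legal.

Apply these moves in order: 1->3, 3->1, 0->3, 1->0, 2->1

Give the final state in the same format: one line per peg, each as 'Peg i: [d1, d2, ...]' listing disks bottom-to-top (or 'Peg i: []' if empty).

Answer: Peg 0: [4]
Peg 1: [1]
Peg 2: [6, 3, 2]
Peg 3: [5]

Derivation:
After move 1 (1->3):
Peg 0: [5]
Peg 1: []
Peg 2: [6, 3, 2, 1]
Peg 3: [4]

After move 2 (3->1):
Peg 0: [5]
Peg 1: [4]
Peg 2: [6, 3, 2, 1]
Peg 3: []

After move 3 (0->3):
Peg 0: []
Peg 1: [4]
Peg 2: [6, 3, 2, 1]
Peg 3: [5]

After move 4 (1->0):
Peg 0: [4]
Peg 1: []
Peg 2: [6, 3, 2, 1]
Peg 3: [5]

After move 5 (2->1):
Peg 0: [4]
Peg 1: [1]
Peg 2: [6, 3, 2]
Peg 3: [5]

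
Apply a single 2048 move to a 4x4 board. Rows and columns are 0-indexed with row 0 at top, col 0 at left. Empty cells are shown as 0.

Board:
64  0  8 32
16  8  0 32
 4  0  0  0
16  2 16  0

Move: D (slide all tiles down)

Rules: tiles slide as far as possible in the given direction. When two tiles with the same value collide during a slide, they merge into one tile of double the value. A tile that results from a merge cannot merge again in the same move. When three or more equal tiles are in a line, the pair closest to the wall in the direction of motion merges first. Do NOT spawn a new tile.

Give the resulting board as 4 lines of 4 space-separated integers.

Answer: 64  0  0  0
16  0  0  0
 4  8  8  0
16  2 16 64

Derivation:
Slide down:
col 0: [64, 16, 4, 16] -> [64, 16, 4, 16]
col 1: [0, 8, 0, 2] -> [0, 0, 8, 2]
col 2: [8, 0, 0, 16] -> [0, 0, 8, 16]
col 3: [32, 32, 0, 0] -> [0, 0, 0, 64]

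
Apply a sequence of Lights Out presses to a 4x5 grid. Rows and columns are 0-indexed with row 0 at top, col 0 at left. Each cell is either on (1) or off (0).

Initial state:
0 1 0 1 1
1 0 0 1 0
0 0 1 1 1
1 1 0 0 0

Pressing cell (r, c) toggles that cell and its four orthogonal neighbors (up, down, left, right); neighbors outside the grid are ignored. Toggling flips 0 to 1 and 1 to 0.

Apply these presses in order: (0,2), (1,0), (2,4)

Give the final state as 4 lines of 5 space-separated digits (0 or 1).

After press 1 at (0,2):
0 0 1 0 1
1 0 1 1 0
0 0 1 1 1
1 1 0 0 0

After press 2 at (1,0):
1 0 1 0 1
0 1 1 1 0
1 0 1 1 1
1 1 0 0 0

After press 3 at (2,4):
1 0 1 0 1
0 1 1 1 1
1 0 1 0 0
1 1 0 0 1

Answer: 1 0 1 0 1
0 1 1 1 1
1 0 1 0 0
1 1 0 0 1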